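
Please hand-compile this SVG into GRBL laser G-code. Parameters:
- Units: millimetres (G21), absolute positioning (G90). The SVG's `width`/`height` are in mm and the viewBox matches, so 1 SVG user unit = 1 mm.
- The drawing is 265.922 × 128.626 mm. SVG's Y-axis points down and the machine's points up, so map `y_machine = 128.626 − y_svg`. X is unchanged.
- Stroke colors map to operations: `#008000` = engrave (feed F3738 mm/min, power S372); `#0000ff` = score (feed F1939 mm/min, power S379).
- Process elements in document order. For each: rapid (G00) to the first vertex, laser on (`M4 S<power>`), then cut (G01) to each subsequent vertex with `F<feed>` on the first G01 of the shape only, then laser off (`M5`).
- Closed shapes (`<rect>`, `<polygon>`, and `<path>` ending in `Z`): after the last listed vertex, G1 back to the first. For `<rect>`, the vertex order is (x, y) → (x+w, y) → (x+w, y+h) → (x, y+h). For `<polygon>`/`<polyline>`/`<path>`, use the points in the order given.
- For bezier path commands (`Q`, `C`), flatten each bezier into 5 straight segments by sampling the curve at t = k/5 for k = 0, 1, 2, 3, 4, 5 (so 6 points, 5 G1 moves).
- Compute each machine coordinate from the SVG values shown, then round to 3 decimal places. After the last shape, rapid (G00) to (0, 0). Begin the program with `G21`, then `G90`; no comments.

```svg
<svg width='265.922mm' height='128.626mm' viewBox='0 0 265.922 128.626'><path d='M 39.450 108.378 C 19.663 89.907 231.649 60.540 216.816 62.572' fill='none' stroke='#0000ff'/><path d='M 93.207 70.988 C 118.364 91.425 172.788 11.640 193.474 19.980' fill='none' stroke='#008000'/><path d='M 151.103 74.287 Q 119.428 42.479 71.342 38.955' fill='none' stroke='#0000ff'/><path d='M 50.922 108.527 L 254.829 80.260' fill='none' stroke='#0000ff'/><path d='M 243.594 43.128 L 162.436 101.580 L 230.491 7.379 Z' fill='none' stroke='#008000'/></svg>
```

1 u = 1 mm; y_m = 128.626 − y.

[1] `<path>` cubic bezier, #0000ff→score S379 F1939: (39.450,20.248) → (51.722,32.300) → (97.607,44.936) → (155.092,56.128) → (202.166,63.844) → (216.816,66.054)

[2] `<path>` cubic bezier, #008000→engrave S372 F3738: (93.207,57.638) → (111.309,55.896) → (133.411,69.166) → (156.489,88.408) → (177.518,104.582) → (193.474,108.646)

[3] `<path>` quadratic bezier, #0000ff→score S379 F1939: (151.103,54.339) → (137.777,65.931) → (123.137,75.260) → (107.185,82.326) → (89.920,87.130) → (71.342,89.671)

[4] `<path>` line segment, #0000ff→score S379 F1939: (50.922,20.099) → (254.829,48.366)

[5] `<path>` closed polygon, #008000→engrave S372 F3738: (243.594,85.498) → (162.436,27.046) → (230.491,121.247) → (243.594,85.498) (closed)

G21
G90
G00 X39.450 Y20.248
M4 S379
G01 X51.722 Y32.300 F1939
G01 X97.607 Y44.936
G01 X155.092 Y56.128
G01 X202.166 Y63.844
G01 X216.816 Y66.054
M5
G00 X93.207 Y57.638
M4 S372
G01 X111.309 Y55.896 F3738
G01 X133.411 Y69.166
G01 X156.489 Y88.408
G01 X177.518 Y104.582
G01 X193.474 Y108.646
M5
G00 X151.103 Y54.339
M4 S379
G01 X137.777 Y65.931 F1939
G01 X123.137 Y75.260
G01 X107.185 Y82.326
G01 X89.920 Y87.130
G01 X71.342 Y89.671
M5
G00 X50.922 Y20.099
M4 S379
G01 X254.829 Y48.366 F1939
M5
G00 X243.594 Y85.498
M4 S372
G01 X162.436 Y27.046 F3738
G01 X230.491 Y121.247
G01 X243.594 Y85.498
M5
G00 X0.000 Y0.000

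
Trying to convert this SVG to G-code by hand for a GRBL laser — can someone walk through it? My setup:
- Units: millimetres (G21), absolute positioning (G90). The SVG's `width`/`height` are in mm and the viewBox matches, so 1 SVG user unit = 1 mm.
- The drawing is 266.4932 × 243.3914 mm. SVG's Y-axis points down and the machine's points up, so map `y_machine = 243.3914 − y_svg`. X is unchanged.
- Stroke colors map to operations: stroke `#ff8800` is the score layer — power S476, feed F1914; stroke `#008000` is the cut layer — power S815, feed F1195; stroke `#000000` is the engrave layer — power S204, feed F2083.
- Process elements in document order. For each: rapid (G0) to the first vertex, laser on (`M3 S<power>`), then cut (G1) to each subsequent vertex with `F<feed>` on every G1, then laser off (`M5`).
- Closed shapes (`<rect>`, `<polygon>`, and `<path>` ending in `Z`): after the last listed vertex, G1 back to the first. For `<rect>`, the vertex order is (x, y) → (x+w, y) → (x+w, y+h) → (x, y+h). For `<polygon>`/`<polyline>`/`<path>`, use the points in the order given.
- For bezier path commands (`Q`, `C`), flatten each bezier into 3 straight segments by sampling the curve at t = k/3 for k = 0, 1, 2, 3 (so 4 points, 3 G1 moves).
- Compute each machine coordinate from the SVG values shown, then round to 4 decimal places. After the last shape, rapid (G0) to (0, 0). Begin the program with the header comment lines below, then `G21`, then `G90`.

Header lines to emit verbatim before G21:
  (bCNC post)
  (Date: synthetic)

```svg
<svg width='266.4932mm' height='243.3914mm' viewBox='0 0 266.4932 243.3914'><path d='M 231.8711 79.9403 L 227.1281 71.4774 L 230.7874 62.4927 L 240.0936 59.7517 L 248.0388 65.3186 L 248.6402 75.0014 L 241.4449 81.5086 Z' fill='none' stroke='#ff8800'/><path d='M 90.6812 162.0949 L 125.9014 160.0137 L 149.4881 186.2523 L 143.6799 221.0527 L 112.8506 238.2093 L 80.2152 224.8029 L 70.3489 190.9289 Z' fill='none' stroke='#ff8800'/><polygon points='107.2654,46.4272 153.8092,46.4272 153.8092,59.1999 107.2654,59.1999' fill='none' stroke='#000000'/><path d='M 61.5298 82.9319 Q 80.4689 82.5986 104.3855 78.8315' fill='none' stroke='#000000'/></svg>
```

Since the viewBox matches the mm dimensions, user units are millimetres directly. The only transform is the Y-flip y_m = 243.3914 − y_svg.

Shape 1 is a regular polygon drawn with `<path>`. Its stroke #ff8800 means score at S476, F1914. After flipping Y the toolpath is (231.8711,163.4511) → (227.1281,171.9140) → (230.7874,180.8987) → (240.0936,183.6397) → (248.0388,178.0728) → (248.6402,168.3900) → (241.4449,161.8828) → (231.8711,163.4511), returning to the start.

Shape 2 is a regular polygon drawn with `<path>`. Its stroke #ff8800 means score at S476, F1914. After flipping Y the toolpath is (90.6812,81.2965) → (125.9014,83.3777) → (149.4881,57.1391) → (143.6799,22.3387) → (112.8506,5.1821) → (80.2152,18.5885) → (70.3489,52.4625) → (90.6812,81.2965), returning to the start.

Shape 3 is a rectangle drawn with `<polygon>`. Its stroke #000000 means engrave at S204, F2083. After flipping Y the toolpath is (107.2654,196.9642) → (153.8092,196.9642) → (153.8092,184.1915) → (107.2654,184.1915) → (107.2654,196.9642), returning to the start.

Shape 4 is a quadratic bezier drawn with `<path>`. Its stroke #000000 means engrave at S204, F2083. After flipping Y the toolpath is (61.5298,160.4595) → (74.7089,161.0632) → (88.9942,162.4300) → (104.3855,164.5599).

(bCNC post)
(Date: synthetic)
G21
G90
G0 X231.8711 Y163.4511
M3 S476
G1 X227.1281 Y171.9140 F1914
G1 X230.7874 Y180.8987 F1914
G1 X240.0936 Y183.6397 F1914
G1 X248.0388 Y178.0728 F1914
G1 X248.6402 Y168.3900 F1914
G1 X241.4449 Y161.8828 F1914
G1 X231.8711 Y163.4511 F1914
M5
G0 X90.6812 Y81.2965
M3 S476
G1 X125.9014 Y83.3777 F1914
G1 X149.4881 Y57.1391 F1914
G1 X143.6799 Y22.3387 F1914
G1 X112.8506 Y5.1821 F1914
G1 X80.2152 Y18.5885 F1914
G1 X70.3489 Y52.4625 F1914
G1 X90.6812 Y81.2965 F1914
M5
G0 X107.2654 Y196.9642
M3 S204
G1 X153.8092 Y196.9642 F2083
G1 X153.8092 Y184.1915 F2083
G1 X107.2654 Y184.1915 F2083
G1 X107.2654 Y196.9642 F2083
M5
G0 X61.5298 Y160.4595
M3 S204
G1 X74.7089 Y161.0632 F2083
G1 X88.9942 Y162.4300 F2083
G1 X104.3855 Y164.5599 F2083
M5
G0 X0.0000 Y0.0000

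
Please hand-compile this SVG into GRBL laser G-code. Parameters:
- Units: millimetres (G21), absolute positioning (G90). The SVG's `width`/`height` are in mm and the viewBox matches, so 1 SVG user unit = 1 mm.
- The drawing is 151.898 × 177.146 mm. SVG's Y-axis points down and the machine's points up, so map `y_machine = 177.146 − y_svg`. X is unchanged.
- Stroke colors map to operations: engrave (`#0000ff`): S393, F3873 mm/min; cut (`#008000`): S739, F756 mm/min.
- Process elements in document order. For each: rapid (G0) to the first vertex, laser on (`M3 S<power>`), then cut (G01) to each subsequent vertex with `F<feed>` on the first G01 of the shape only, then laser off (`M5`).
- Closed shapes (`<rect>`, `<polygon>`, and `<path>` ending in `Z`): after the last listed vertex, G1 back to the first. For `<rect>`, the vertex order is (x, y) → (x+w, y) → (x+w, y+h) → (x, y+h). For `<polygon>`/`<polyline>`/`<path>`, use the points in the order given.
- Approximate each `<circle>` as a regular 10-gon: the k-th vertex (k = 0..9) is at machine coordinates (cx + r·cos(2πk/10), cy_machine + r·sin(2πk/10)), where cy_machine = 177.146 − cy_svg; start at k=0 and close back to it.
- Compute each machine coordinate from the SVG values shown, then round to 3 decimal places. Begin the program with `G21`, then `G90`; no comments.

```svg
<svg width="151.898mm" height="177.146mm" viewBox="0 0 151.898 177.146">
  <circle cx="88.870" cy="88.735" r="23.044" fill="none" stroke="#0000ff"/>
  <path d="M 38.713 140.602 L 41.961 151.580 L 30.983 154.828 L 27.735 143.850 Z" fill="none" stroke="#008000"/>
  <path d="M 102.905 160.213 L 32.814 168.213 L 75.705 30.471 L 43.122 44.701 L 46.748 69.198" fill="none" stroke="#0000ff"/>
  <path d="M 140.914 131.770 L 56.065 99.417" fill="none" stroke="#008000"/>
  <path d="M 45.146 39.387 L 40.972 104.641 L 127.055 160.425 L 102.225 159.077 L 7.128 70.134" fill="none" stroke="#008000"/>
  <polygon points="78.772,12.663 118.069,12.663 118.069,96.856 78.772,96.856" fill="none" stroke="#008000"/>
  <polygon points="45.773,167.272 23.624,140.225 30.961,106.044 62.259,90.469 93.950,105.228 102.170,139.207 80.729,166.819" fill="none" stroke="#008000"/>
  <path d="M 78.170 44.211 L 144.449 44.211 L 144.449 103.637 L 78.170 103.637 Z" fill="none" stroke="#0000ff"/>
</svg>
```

G21
G90
G0 X111.914 Y88.411
M3 S393
G01 X107.513 Y101.956 F3873
G01 X95.991 Y110.327
G01 X81.749 Y110.327
G01 X70.227 Y101.956
G01 X65.826 Y88.411
G01 X70.227 Y74.866
G01 X81.749 Y66.495
G01 X95.991 Y66.495
G01 X107.513 Y74.866
G01 X111.914 Y88.411
M5
G0 X38.713 Y36.544
M3 S739
G01 X41.961 Y25.566 F756
G01 X30.983 Y22.318
G01 X27.735 Y33.296
G01 X38.713 Y36.544
M5
G0 X102.905 Y16.933
M3 S393
G01 X32.814 Y8.933 F3873
G01 X75.705 Y146.675
G01 X43.122 Y132.445
G01 X46.748 Y107.948
M5
G0 X140.914 Y45.376
M3 S739
G01 X56.065 Y77.729 F756
M5
G0 X45.146 Y137.759
M3 S739
G01 X40.972 Y72.505 F756
G01 X127.055 Y16.721
G01 X102.225 Y18.069
G01 X7.128 Y107.012
M5
G0 X78.772 Y164.483
M3 S739
G01 X118.069 Y164.483 F756
G01 X118.069 Y80.290
G01 X78.772 Y80.290
G01 X78.772 Y164.483
M5
G0 X45.773 Y9.874
M3 S739
G01 X23.624 Y36.921 F756
G01 X30.961 Y71.102
G01 X62.259 Y86.677
G01 X93.950 Y71.918
G01 X102.170 Y37.939
G01 X80.729 Y10.327
G01 X45.773 Y9.874
M5
G0 X78.170 Y132.935
M3 S393
G01 X144.449 Y132.935 F3873
G01 X144.449 Y73.509
G01 X78.170 Y73.509
G01 X78.170 Y132.935
M5

Since the viewBox matches the mm dimensions, user units are millimetres directly. The only transform is the Y-flip y_m = 177.146 − y_svg.

Shape 1 is a circle drawn with `<circle>`. Its stroke #0000ff means engrave at S393, F3873. After flipping Y the toolpath is (111.914,88.411) → (107.513,101.956) → (95.991,110.327) → (81.749,110.327) → (70.227,101.956) → (65.826,88.411) → (70.227,74.866) → (81.749,66.495) → (95.991,66.495) → (107.513,74.866) → (111.914,88.411), returning to the start.

Shape 2 is a regular polygon drawn with `<path>`. Its stroke #008000 means cut at S739, F756. After flipping Y the toolpath is (38.713,36.544) → (41.961,25.566) → (30.983,22.318) → (27.735,33.296) → (38.713,36.544), returning to the start.

Shape 3 is a open polyline drawn with `<path>`. Its stroke #0000ff means engrave at S393, F3873. After flipping Y the toolpath is (102.905,16.933) → (32.814,8.933) → (75.705,146.675) → (43.122,132.445) → (46.748,107.948).

Shape 4 is a line segment drawn with `<path>`. Its stroke #008000 means cut at S739, F756. After flipping Y the toolpath is (140.914,45.376) → (56.065,77.729).

Shape 5 is a open polyline drawn with `<path>`. Its stroke #008000 means cut at S739, F756. After flipping Y the toolpath is (45.146,137.759) → (40.972,72.505) → (127.055,16.721) → (102.225,18.069) → (7.128,107.012).

Shape 6 is a rectangle drawn with `<polygon>`. Its stroke #008000 means cut at S739, F756. After flipping Y the toolpath is (78.772,164.483) → (118.069,164.483) → (118.069,80.290) → (78.772,80.290) → (78.772,164.483), returning to the start.

Shape 7 is a regular polygon drawn with `<polygon>`. Its stroke #008000 means cut at S739, F756. After flipping Y the toolpath is (45.773,9.874) → (23.624,36.921) → (30.961,71.102) → (62.259,86.677) → (93.950,71.918) → (102.170,37.939) → (80.729,10.327) → (45.773,9.874), returning to the start.

Shape 8 is a rectangle drawn with `<path>`. Its stroke #0000ff means engrave at S393, F3873. After flipping Y the toolpath is (78.170,132.935) → (144.449,132.935) → (144.449,73.509) → (78.170,73.509) → (78.170,132.935), returning to the start.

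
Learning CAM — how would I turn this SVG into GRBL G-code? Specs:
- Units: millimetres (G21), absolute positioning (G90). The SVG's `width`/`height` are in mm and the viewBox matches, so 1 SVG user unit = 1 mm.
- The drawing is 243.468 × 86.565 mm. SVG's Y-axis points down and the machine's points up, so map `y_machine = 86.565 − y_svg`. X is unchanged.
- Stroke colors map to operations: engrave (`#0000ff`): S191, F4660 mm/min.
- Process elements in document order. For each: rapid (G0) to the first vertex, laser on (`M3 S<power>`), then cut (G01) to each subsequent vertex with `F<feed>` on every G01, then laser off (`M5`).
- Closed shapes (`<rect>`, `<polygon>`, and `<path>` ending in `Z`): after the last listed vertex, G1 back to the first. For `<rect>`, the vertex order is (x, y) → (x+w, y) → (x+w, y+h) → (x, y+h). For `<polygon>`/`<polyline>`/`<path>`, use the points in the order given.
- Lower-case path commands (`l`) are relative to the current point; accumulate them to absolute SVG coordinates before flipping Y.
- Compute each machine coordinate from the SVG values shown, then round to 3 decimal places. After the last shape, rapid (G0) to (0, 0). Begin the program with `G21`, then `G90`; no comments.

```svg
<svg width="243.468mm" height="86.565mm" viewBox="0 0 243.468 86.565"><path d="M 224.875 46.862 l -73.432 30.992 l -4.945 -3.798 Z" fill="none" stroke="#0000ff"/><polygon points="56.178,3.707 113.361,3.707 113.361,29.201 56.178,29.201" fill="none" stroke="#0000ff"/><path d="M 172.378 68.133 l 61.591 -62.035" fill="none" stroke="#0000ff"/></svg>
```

viewBox `0 0 243.468 86.565` with mm width/height → 1 unit = 1 mm. Flip: y_m = 86.565 − y_svg.

**Shape 1** — `<path>` closed polygon, stroke `#0000ff` → engrave (S191, F4660). Machine vertices: (224.875,39.703) → (151.443,8.711) → (146.498,12.509) → (224.875,39.703). Closed: final G1 returns to the first vertex.

**Shape 2** — `<polygon>` rectangle, stroke `#0000ff` → engrave (S191, F4660). Machine vertices: (56.178,82.858) → (113.361,82.858) → (113.361,57.364) → (56.178,57.364) → (56.178,82.858). Closed: final G1 returns to the first vertex.

**Shape 3** — `<path>` line segment, stroke `#0000ff` → engrave (S191, F4660). Machine vertices: (172.378,18.432) → (233.969,80.467). Open path.

G21
G90
G0 X224.875 Y39.703
M3 S191
G01 X151.443 Y8.711 F4660
G01 X146.498 Y12.509 F4660
G01 X224.875 Y39.703 F4660
M5
G0 X56.178 Y82.858
M3 S191
G01 X113.361 Y82.858 F4660
G01 X113.361 Y57.364 F4660
G01 X56.178 Y57.364 F4660
G01 X56.178 Y82.858 F4660
M5
G0 X172.378 Y18.432
M3 S191
G01 X233.969 Y80.467 F4660
M5
G0 X0.000 Y0.000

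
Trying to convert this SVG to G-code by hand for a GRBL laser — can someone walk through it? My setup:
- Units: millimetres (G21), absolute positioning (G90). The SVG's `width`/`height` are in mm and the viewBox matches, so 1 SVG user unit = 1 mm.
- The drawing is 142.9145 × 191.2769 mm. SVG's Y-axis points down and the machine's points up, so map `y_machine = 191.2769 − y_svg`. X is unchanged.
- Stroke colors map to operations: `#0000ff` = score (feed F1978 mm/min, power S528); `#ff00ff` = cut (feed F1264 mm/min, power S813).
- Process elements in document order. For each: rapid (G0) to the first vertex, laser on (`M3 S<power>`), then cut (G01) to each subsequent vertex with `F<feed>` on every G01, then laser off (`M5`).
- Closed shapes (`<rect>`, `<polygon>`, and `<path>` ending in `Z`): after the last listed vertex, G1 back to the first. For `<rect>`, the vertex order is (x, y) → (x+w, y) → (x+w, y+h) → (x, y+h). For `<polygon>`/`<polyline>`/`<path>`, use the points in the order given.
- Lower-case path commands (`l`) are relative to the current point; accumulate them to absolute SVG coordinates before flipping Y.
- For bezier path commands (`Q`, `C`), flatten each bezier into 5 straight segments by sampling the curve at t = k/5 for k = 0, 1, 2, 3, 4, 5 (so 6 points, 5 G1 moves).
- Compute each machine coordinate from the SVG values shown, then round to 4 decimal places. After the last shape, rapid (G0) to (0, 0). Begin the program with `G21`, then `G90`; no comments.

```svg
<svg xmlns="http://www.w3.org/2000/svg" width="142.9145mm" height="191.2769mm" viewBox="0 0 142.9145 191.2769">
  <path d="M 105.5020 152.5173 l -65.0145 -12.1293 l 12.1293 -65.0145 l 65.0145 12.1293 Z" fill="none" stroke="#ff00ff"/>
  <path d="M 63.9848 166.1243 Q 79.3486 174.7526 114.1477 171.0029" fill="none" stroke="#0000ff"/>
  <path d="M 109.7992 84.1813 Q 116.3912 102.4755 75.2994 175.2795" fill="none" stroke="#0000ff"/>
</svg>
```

G21
G90
G0 X105.5020 Y38.7596
M3 S813
G01 X40.4875 Y50.8889 F1264
G01 X52.6168 Y115.9034 F1264
G01 X117.6313 Y103.7741 F1264
G01 X105.5020 Y38.7596 F1264
M5
G0 X63.9848 Y25.1526
M3 S528
G01 X70.9077 Y22.1964 F1978
G01 X79.3855 Y20.2304 F1978
G01 X89.4181 Y19.2547 F1978
G01 X101.0055 Y19.2692 F1978
G01 X114.1477 Y20.2740 F1978
M5
G0 X109.7992 Y107.0956
M3 S528
G01 X110.5286 Y97.5975 F1978
G01 X107.4434 Y83.7387 F1978
G01 X100.5434 Y65.5190 F1978
G01 X89.8288 Y42.9386 F1978
G01 X75.2994 Y15.9974 F1978
M5
G0 X0.0000 Y0.0000

1 u = 1 mm; y_m = 191.2769 − y.

[1] `<path>` regular polygon, #ff00ff→cut S813 F1264: (105.5020,38.7596) → (40.4875,50.8889) → (52.6168,115.9034) → (117.6313,103.7741) → (105.5020,38.7596) (closed)

[2] `<path>` quadratic bezier, #0000ff→score S528 F1978: (63.9848,25.1526) → (70.9077,22.1964) → (79.3855,20.2304) → (89.4181,19.2547) → (101.0055,19.2692) → (114.1477,20.2740)

[3] `<path>` quadratic bezier, #0000ff→score S528 F1978: (109.7992,107.0956) → (110.5286,97.5975) → (107.4434,83.7387) → (100.5434,65.5190) → (89.8288,42.9386) → (75.2994,15.9974)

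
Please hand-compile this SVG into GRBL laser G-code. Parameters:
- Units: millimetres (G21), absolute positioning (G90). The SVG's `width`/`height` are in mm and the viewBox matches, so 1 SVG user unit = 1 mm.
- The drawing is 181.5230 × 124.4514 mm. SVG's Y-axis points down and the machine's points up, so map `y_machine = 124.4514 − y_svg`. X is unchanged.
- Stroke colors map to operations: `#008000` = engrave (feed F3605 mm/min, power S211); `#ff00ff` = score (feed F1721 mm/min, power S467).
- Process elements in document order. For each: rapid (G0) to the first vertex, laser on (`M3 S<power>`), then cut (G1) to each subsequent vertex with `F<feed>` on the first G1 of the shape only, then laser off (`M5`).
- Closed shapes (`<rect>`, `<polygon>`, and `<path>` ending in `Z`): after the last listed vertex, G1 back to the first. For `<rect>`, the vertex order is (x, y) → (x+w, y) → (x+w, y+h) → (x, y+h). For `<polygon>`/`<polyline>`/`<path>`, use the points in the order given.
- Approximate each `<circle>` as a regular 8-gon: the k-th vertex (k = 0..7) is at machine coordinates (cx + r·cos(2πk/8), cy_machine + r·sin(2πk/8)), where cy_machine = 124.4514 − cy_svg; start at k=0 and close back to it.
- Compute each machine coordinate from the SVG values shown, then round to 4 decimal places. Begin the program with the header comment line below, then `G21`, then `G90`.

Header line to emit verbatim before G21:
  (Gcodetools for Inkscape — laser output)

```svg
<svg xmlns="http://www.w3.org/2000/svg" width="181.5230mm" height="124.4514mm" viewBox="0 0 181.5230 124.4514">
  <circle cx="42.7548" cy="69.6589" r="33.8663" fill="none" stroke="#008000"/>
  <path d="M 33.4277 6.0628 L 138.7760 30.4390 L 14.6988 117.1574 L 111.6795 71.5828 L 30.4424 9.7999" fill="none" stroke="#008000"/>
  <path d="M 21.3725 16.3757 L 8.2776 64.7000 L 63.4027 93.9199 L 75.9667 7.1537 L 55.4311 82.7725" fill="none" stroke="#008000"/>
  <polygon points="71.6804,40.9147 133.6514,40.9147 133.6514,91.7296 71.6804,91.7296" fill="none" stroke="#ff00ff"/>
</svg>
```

(Gcodetools for Inkscape — laser output)
G21
G90
G0 X76.6211 Y54.7925
M3 S211
G1 X66.7019 Y78.7396 F3605
G1 X42.7548 Y88.6588
G1 X18.8077 Y78.7396
G1 X8.8885 Y54.7925
G1 X18.8077 Y30.8454
G1 X42.7548 Y20.9262
G1 X66.7019 Y30.8454
G1 X76.6211 Y54.7925
M5
G0 X33.4277 Y118.3886
M3 S211
G1 X138.7760 Y94.0124 F3605
G1 X14.6988 Y7.2940
G1 X111.6795 Y52.8686
G1 X30.4424 Y114.6515
M5
G0 X21.3725 Y108.0757
M3 S211
G1 X8.2776 Y59.7514 F3605
G1 X63.4027 Y30.5315
G1 X75.9667 Y117.2977
G1 X55.4311 Y41.6789
M5
G0 X71.6804 Y83.5367
M3 S467
G1 X133.6514 Y83.5367 F1721
G1 X133.6514 Y32.7218
G1 X71.6804 Y32.7218
G1 X71.6804 Y83.5367
M5

1 u = 1 mm; y_m = 124.4514 − y.

[1] `<circle>` circle, #008000→engrave S211 F3605: (76.6211,54.7925) → (66.7019,78.7396) → (42.7548,88.6588) → (18.8077,78.7396) → (8.8885,54.7925) → (18.8077,30.8454) → (42.7548,20.9262) → (66.7019,30.8454) → (76.6211,54.7925) (closed)

[2] `<path>` open polyline, #008000→engrave S211 F3605: (33.4277,118.3886) → (138.7760,94.0124) → (14.6988,7.2940) → (111.6795,52.8686) → (30.4424,114.6515)

[3] `<path>` open polyline, #008000→engrave S211 F3605: (21.3725,108.0757) → (8.2776,59.7514) → (63.4027,30.5315) → (75.9667,117.2977) → (55.4311,41.6789)

[4] `<polygon>` rectangle, #ff00ff→score S467 F1721: (71.6804,83.5367) → (133.6514,83.5367) → (133.6514,32.7218) → (71.6804,32.7218) → (71.6804,83.5367) (closed)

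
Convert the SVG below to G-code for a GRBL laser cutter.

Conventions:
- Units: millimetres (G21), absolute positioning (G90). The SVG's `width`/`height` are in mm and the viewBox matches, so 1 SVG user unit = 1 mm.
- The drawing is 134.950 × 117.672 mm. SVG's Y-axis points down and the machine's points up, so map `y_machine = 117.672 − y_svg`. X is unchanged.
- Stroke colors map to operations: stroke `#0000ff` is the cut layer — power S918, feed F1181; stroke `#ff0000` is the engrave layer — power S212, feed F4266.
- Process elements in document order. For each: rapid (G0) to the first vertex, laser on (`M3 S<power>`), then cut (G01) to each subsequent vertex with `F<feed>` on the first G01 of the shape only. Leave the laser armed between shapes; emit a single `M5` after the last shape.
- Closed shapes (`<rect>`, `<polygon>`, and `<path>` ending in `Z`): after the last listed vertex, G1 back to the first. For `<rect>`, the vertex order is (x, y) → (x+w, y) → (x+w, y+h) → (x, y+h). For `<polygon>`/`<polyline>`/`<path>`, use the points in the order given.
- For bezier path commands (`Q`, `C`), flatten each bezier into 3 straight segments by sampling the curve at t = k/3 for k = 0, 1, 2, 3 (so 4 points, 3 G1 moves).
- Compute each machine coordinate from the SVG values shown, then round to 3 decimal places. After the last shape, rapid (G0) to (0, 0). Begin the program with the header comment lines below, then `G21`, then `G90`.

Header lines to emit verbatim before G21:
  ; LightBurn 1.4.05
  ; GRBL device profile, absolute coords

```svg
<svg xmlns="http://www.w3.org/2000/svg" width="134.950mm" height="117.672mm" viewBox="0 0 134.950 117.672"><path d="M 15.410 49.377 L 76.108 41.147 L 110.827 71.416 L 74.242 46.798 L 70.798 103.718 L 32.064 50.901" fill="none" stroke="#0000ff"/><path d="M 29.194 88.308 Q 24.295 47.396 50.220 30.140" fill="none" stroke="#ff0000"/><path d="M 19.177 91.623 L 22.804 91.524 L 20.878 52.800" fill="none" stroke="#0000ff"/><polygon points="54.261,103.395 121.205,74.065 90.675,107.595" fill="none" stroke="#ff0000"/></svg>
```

; LightBurn 1.4.05
; GRBL device profile, absolute coords
G21
G90
G0 X15.410 Y68.295
M3 S918
G01 X76.108 Y76.525 F1181
G01 X110.827 Y46.256
G01 X74.242 Y70.874
G01 X70.798 Y13.954
G01 X32.064 Y66.771
G0 X29.194 Y29.364
M3 S212
G01 X29.353 Y54.010 F4266
G01 X36.362 Y73.400
G01 X50.220 Y87.532
G0 X19.177 Y26.049
M3 S918
G01 X22.804 Y26.148 F1181
G01 X20.878 Y64.872
G0 X54.261 Y14.277
M3 S212
G01 X121.205 Y43.607 F4266
G01 X90.675 Y10.077
G01 X54.261 Y14.277
M5
G0 X0.000 Y0.000

Since the viewBox matches the mm dimensions, user units are millimetres directly. The only transform is the Y-flip y_m = 117.672 − y_svg.

Shape 1 is a open polyline drawn with `<path>`. Its stroke #0000ff means cut at S918, F1181. After flipping Y the toolpath is (15.410,68.295) → (76.108,76.525) → (110.827,46.256) → (74.242,70.874) → (70.798,13.954) → (32.064,66.771).

Shape 2 is a quadratic bezier drawn with `<path>`. Its stroke #ff0000 means engrave at S212, F4266. After flipping Y the toolpath is (29.194,29.364) → (29.353,54.010) → (36.362,73.400) → (50.220,87.532).

Shape 3 is a open polyline drawn with `<path>`. Its stroke #0000ff means cut at S918, F1181. After flipping Y the toolpath is (19.177,26.049) → (22.804,26.148) → (20.878,64.872).

Shape 4 is a closed polygon drawn with `<polygon>`. Its stroke #ff0000 means engrave at S212, F4266. After flipping Y the toolpath is (54.261,14.277) → (121.205,43.607) → (90.675,10.077) → (54.261,14.277), returning to the start.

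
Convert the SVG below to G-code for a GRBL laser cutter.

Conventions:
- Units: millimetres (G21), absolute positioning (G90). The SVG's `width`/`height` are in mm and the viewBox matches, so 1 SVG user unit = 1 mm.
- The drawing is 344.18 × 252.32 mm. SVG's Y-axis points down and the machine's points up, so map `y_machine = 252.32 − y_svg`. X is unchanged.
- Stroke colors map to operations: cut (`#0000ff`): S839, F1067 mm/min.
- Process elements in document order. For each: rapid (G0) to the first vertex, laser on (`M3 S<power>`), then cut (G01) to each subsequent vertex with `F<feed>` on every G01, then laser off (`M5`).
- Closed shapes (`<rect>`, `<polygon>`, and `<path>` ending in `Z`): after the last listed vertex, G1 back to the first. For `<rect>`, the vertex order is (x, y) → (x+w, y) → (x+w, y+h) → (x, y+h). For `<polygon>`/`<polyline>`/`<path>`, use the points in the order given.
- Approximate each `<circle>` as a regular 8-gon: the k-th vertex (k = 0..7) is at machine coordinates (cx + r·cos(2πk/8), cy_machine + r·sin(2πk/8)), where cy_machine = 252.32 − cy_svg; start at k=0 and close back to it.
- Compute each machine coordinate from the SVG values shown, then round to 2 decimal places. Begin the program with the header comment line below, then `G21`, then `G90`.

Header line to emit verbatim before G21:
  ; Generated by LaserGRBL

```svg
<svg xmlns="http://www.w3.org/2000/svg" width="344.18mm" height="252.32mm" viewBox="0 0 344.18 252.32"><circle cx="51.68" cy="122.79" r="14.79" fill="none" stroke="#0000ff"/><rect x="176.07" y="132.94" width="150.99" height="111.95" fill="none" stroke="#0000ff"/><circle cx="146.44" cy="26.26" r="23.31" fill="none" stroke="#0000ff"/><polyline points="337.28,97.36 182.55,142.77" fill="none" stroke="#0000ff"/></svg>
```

; Generated by LaserGRBL
G21
G90
G0 X66.47 Y129.53
M3 S839
G01 X62.14 Y139.99 F1067
G01 X51.68 Y144.32 F1067
G01 X41.22 Y139.99 F1067
G01 X36.89 Y129.53 F1067
G01 X41.22 Y119.07 F1067
G01 X51.68 Y114.74 F1067
G01 X62.14 Y119.07 F1067
G01 X66.47 Y129.53 F1067
M5
G0 X176.07 Y119.38
M3 S839
G01 X327.06 Y119.38 F1067
G01 X327.06 Y7.43 F1067
G01 X176.07 Y7.43 F1067
G01 X176.07 Y119.38 F1067
M5
G0 X169.75 Y226.06
M3 S839
G01 X162.92 Y242.54 F1067
G01 X146.44 Y249.37 F1067
G01 X129.96 Y242.54 F1067
G01 X123.13 Y226.06 F1067
G01 X129.96 Y209.58 F1067
G01 X146.44 Y202.75 F1067
G01 X162.92 Y209.58 F1067
G01 X169.75 Y226.06 F1067
M5
G0 X337.28 Y154.96
M3 S839
G01 X182.55 Y109.55 F1067
M5

viewBox `0 0 344.18 252.32` with mm width/height → 1 unit = 1 mm. Flip: y_m = 252.32 − y_svg.

**Shape 1** — `<circle>` circle, stroke `#0000ff` → cut (S839, F1067). Machine vertices: (66.47,129.53) → (62.14,139.99) → (51.68,144.32) → (41.22,139.99) → (36.89,129.53) → (41.22,119.07) → (51.68,114.74) → (62.14,119.07) → (66.47,129.53). Closed: final G1 returns to the first vertex.

**Shape 2** — `<rect>` rectangle, stroke `#0000ff` → cut (S839, F1067). Machine vertices: (176.07,119.38) → (327.06,119.38) → (327.06,7.43) → (176.07,7.43) → (176.07,119.38). Closed: final G1 returns to the first vertex.

**Shape 3** — `<circle>` circle, stroke `#0000ff` → cut (S839, F1067). Machine vertices: (169.75,226.06) → (162.92,242.54) → (146.44,249.37) → (129.96,242.54) → (123.13,226.06) → (129.96,209.58) → (146.44,202.75) → (162.92,209.58) → (169.75,226.06). Closed: final G1 returns to the first vertex.

**Shape 4** — `<polyline>` line segment, stroke `#0000ff` → cut (S839, F1067). Machine vertices: (337.28,154.96) → (182.55,109.55). Open path.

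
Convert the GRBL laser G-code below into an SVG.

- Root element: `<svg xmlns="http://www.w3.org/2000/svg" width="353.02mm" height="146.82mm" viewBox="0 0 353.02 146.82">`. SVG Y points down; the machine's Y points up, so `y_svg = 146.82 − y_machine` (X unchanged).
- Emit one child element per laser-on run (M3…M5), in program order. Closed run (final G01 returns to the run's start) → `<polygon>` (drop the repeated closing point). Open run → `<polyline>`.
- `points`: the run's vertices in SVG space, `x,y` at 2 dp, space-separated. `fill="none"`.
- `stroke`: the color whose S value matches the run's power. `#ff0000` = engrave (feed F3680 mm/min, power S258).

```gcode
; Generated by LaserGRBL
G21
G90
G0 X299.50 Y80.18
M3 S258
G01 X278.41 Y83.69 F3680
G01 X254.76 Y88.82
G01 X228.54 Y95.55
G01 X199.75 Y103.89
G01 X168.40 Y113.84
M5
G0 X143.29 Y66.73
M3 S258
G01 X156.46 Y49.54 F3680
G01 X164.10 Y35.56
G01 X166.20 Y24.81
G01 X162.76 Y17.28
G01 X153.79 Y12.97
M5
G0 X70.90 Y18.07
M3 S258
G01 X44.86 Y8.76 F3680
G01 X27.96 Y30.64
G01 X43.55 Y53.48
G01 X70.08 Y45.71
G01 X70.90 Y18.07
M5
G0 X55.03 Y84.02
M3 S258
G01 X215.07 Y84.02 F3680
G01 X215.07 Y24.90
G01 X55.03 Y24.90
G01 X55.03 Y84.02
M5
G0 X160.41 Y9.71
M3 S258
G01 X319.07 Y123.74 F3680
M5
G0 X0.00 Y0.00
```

<svg xmlns="http://www.w3.org/2000/svg" width="353.02mm" height="146.82mm" viewBox="0 0 353.02 146.82">
  <polyline points="299.50,66.64 278.41,63.13 254.76,58.00 228.54,51.27 199.75,42.93 168.40,32.98" fill="none" stroke="#ff0000"/>
  <polyline points="143.29,80.09 156.46,97.28 164.10,111.26 166.20,122.01 162.76,129.54 153.79,133.85" fill="none" stroke="#ff0000"/>
  <polygon points="70.90,128.75 44.86,138.06 27.96,116.18 43.55,93.34 70.08,101.11" fill="none" stroke="#ff0000"/>
  <polygon points="55.03,62.80 215.07,62.80 215.07,121.92 55.03,121.92" fill="none" stroke="#ff0000"/>
  <polyline points="160.41,137.11 319.07,23.08" fill="none" stroke="#ff0000"/>
</svg>

y_svg = 146.82 − y_m. Every run uses S258, so all elements get stroke `#ff0000` (engrave).

[1] open run; points: 299.50,66.64 278.41,63.13 254.76,58.00 228.54,51.27 199.75,42.93 168.40,32.98

[2] open run; points: 143.29,80.09 156.46,97.28 164.10,111.26 166.20,122.01 162.76,129.54 153.79,133.85

[3] closed run; points: 70.90,128.75 44.86,138.06 27.96,116.18 43.55,93.34 70.08,101.11

[4] closed run; points: 55.03,62.80 215.07,62.80 215.07,121.92 55.03,121.92

[5] open run; points: 160.41,137.11 319.07,23.08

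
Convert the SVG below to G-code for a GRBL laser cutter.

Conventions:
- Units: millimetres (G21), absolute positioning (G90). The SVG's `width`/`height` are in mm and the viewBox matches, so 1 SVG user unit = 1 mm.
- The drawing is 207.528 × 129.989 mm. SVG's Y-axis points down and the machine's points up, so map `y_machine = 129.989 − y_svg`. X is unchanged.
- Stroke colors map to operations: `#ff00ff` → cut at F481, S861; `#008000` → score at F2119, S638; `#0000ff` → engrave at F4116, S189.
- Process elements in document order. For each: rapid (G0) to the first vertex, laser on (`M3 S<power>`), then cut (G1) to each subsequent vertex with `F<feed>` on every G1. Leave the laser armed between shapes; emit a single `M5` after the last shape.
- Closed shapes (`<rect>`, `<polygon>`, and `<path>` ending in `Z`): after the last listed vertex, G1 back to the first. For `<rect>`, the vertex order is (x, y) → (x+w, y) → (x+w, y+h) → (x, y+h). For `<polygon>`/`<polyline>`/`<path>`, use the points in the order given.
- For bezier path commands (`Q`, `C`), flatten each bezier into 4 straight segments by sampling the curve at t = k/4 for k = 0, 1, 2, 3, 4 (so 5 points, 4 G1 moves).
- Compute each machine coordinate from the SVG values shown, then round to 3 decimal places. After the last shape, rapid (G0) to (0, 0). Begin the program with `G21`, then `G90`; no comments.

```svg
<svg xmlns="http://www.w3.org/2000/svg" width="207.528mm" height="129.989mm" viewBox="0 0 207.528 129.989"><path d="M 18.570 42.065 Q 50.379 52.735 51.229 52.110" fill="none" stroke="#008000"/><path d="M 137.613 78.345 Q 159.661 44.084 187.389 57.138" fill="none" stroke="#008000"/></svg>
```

Since the viewBox matches the mm dimensions, user units are millimetres directly. The only transform is the Y-flip y_m = 129.989 − y_svg.

Shape 1 is a quadratic bezier drawn with `<path>`. Its stroke #008000 means score at S638, F2119. After flipping Y the toolpath is (18.570,87.924) → (32.540,83.295) → (42.639,80.078) → (48.869,78.272) → (51.229,77.879).

Shape 2 is a quadratic bezier drawn with `<path>`. Its stroke #008000 means score at S638, F2119. After flipping Y the toolpath is (137.613,51.644) → (148.992,65.817) → (161.081,74.076) → (173.880,76.421) → (187.389,72.851).

G21
G90
G0 X18.570 Y87.924
M3 S638
G1 X32.540 Y83.295 F2119
G1 X42.639 Y80.078 F2119
G1 X48.869 Y78.272 F2119
G1 X51.229 Y77.879 F2119
G0 X137.613 Y51.644
M3 S638
G1 X148.992 Y65.817 F2119
G1 X161.081 Y74.076 F2119
G1 X173.880 Y76.421 F2119
G1 X187.389 Y72.851 F2119
M5
G0 X0.000 Y0.000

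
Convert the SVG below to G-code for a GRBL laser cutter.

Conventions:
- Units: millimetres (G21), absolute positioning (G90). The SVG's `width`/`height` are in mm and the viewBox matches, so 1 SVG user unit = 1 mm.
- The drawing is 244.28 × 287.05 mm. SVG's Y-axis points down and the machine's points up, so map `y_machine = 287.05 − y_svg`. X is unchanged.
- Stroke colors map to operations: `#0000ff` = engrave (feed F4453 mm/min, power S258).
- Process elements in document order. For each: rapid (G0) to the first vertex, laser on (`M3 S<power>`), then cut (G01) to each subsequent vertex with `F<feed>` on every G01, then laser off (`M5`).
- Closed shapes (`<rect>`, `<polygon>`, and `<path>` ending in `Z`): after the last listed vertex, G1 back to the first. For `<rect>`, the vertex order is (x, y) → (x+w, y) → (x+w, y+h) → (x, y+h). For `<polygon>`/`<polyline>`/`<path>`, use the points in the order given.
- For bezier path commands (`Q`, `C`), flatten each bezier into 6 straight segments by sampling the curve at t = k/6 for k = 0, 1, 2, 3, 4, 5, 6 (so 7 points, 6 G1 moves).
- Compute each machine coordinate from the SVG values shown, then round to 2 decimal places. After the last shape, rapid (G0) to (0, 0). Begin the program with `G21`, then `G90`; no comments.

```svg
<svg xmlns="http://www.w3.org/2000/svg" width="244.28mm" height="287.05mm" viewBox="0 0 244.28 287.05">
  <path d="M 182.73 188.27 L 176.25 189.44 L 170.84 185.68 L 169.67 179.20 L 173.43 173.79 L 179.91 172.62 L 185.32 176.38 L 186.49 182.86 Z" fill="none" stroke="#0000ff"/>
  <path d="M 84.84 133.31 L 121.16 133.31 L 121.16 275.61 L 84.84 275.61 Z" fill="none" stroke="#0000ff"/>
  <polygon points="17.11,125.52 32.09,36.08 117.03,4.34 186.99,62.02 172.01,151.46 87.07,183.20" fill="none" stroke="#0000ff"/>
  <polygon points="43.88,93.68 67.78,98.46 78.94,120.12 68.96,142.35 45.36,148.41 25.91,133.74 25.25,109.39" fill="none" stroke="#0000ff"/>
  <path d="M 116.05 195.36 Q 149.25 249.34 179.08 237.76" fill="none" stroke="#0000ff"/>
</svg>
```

Since the viewBox matches the mm dimensions, user units are millimetres directly. The only transform is the Y-flip y_m = 287.05 − y_svg.

Shape 1 is a regular polygon drawn with `<path>`. Its stroke #0000ff means engrave at S258, F4453. After flipping Y the toolpath is (182.73,98.78) → (176.25,97.61) → (170.84,101.37) → (169.67,107.85) → (173.43,113.26) → (179.91,114.43) → (185.32,110.67) → (186.49,104.19) → (182.73,98.78), returning to the start.

Shape 2 is a rectangle drawn with `<path>`. Its stroke #0000ff means engrave at S258, F4453. After flipping Y the toolpath is (84.84,153.74) → (121.16,153.74) → (121.16,11.44) → (84.84,11.44) → (84.84,153.74), returning to the start.

Shape 3 is a regular polygon drawn with `<polygon>`. Its stroke #0000ff means engrave at S258, F4453. After flipping Y the toolpath is (17.11,161.53) → (32.09,250.97) → (117.03,282.71) → (186.99,225.03) → (172.01,135.59) → (87.07,103.85) → (17.11,161.53), returning to the start.

Shape 4 is a regular polygon drawn with `<polygon>`. Its stroke #0000ff means engrave at S258, F4453. After flipping Y the toolpath is (43.88,193.37) → (67.78,188.59) → (78.94,166.93) → (68.96,144.70) → (45.36,138.64) → (25.91,153.31) → (25.25,177.66) → (43.88,193.37), returning to the start.

Shape 5 is a quadratic bezier drawn with `<path>`. Its stroke #0000ff means engrave at S258, F4453. After flipping Y the toolpath is (116.05,91.69) → (127.02,75.52) → (137.81,62.99) → (148.41,54.10) → (158.82,48.85) → (169.04,47.25) → (179.08,49.29).

G21
G90
G0 X182.73 Y98.78
M3 S258
G01 X176.25 Y97.61 F4453
G01 X170.84 Y101.37 F4453
G01 X169.67 Y107.85 F4453
G01 X173.43 Y113.26 F4453
G01 X179.91 Y114.43 F4453
G01 X185.32 Y110.67 F4453
G01 X186.49 Y104.19 F4453
G01 X182.73 Y98.78 F4453
M5
G0 X84.84 Y153.74
M3 S258
G01 X121.16 Y153.74 F4453
G01 X121.16 Y11.44 F4453
G01 X84.84 Y11.44 F4453
G01 X84.84 Y153.74 F4453
M5
G0 X17.11 Y161.53
M3 S258
G01 X32.09 Y250.97 F4453
G01 X117.03 Y282.71 F4453
G01 X186.99 Y225.03 F4453
G01 X172.01 Y135.59 F4453
G01 X87.07 Y103.85 F4453
G01 X17.11 Y161.53 F4453
M5
G0 X43.88 Y193.37
M3 S258
G01 X67.78 Y188.59 F4453
G01 X78.94 Y166.93 F4453
G01 X68.96 Y144.70 F4453
G01 X45.36 Y138.64 F4453
G01 X25.91 Y153.31 F4453
G01 X25.25 Y177.66 F4453
G01 X43.88 Y193.37 F4453
M5
G0 X116.05 Y91.69
M3 S258
G01 X127.02 Y75.52 F4453
G01 X137.81 Y62.99 F4453
G01 X148.41 Y54.10 F4453
G01 X158.82 Y48.85 F4453
G01 X169.04 Y47.25 F4453
G01 X179.08 Y49.29 F4453
M5
G0 X0.00 Y0.00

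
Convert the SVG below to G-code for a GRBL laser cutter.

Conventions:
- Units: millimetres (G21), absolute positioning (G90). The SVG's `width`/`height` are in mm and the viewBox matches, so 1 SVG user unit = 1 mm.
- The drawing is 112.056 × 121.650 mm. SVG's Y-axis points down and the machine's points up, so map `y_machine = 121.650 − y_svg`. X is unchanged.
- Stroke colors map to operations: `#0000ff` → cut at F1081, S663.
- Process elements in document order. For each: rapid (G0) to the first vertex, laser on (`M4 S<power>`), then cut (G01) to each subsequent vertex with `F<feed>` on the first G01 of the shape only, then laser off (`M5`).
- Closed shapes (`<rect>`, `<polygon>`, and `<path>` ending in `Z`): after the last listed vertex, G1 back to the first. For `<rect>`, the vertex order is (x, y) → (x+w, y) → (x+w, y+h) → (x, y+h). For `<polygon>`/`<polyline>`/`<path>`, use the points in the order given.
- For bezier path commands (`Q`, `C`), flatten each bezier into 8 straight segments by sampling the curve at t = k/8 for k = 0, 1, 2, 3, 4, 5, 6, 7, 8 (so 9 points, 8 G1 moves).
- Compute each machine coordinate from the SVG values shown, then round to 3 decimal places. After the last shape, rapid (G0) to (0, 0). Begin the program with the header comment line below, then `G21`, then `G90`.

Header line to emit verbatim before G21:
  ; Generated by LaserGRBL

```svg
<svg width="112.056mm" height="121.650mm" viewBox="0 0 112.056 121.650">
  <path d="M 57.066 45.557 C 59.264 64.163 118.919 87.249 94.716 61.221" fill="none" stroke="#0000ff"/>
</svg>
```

1 u = 1 mm; y_m = 121.650 − y.

[1] `<path>` cubic bezier, #0000ff→cut S663 F1081: (57.066,76.093) → (60.308,69.010) → (67.280,62.136) → (76.326,56.097) → (85.791,51.523) → (94.019,49.041) → (99.353,49.279) → (100.137,52.866) → (94.716,60.429)

; Generated by LaserGRBL
G21
G90
G0 X57.066 Y76.093
M4 S663
G01 X60.308 Y69.010 F1081
G01 X67.280 Y62.136
G01 X76.326 Y56.097
G01 X85.791 Y51.523
G01 X94.019 Y49.041
G01 X99.353 Y49.279
G01 X100.137 Y52.866
G01 X94.716 Y60.429
M5
G0 X0.000 Y0.000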